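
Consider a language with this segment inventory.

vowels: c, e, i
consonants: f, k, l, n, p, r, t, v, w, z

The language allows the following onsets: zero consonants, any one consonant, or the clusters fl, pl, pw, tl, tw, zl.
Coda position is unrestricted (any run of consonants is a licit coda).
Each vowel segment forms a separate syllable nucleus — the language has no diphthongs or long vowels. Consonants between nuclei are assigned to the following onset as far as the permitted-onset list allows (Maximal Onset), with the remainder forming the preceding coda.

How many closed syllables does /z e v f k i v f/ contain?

Vowels present: e, i; each is a nucleus, giving 2 syllables.
Between /e/ (V1) and /i/ (V2): /vfk/ splits as /vf/ + /k/ (/k/ is the longest suffix that is a licit onset).
So the parse is zevf.kivf.
Classifying each syllable: /zevf/ (closed), /kivf/ (closed).
Closed syllables: 2.

2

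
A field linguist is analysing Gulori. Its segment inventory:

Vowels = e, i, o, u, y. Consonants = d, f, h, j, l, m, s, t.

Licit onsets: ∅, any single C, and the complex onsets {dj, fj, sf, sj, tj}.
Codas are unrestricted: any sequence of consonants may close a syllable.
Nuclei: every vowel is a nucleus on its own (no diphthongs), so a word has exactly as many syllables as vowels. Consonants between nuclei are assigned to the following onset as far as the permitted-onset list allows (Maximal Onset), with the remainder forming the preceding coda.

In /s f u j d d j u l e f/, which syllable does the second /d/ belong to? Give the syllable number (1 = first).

Nuclei (vowels): u, u, e → 3 syllables.
Between /u/ (V1) and /u/ (V2): /jddj/ splits as /jd/ + /dj/ (/dj/ is the longest suffix that is a licit onset).
Between /u/ (V2) and /e/ (V3): just /l/ — single C goes to the following onset.
Syllabification: sfujd.dju.lef.
The second /d/ is in the onset of syllable 2 (/dju/).

2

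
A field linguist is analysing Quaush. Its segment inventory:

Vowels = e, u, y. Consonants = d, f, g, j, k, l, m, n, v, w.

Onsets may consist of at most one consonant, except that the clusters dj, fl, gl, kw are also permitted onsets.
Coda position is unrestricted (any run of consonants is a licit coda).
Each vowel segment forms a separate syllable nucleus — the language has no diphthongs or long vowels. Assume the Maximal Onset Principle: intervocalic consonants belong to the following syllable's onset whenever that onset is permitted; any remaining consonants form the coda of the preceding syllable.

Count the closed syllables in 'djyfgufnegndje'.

Nuclei (vowels): y, u, e, e → 4 syllables.
σ1/σ2 boundary: /fg/ — longest licit onset from the right is /g/, leaving /f/ as coda.
σ2/σ3 boundary: /fn/; trying suffixes from longest down, /n/ is the first permitted one, so coda /f/ | onset /n/.
σ3/σ4 boundary: cluster /gndj/ — the longest permitted-onset suffix is /dj/; onset = /dj/, preceding coda = /gn/.
So the parse is djyf.guf.negn.dje.
Classifying each syllable: /djyf/ (closed), /guf/ (closed), /negn/ (closed), /dje/ (open).
Closed syllables: 3.

3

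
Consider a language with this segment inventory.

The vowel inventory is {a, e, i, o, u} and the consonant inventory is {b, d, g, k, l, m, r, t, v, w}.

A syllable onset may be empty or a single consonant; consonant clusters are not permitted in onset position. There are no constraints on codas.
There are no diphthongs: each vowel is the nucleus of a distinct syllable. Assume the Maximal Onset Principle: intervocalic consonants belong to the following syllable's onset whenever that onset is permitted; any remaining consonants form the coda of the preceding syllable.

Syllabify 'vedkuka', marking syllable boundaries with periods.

Vowels present: e, u, a; each is a nucleus, giving 3 syllables.
/e…u/ gap (V1→V2): /dk/ splits as /d/ + /k/ (/k/ is the longest suffix that is a licit onset).
/u…a/ gap (V2→V3): just /k/ — single C goes to the following onset.

ved.ku.ka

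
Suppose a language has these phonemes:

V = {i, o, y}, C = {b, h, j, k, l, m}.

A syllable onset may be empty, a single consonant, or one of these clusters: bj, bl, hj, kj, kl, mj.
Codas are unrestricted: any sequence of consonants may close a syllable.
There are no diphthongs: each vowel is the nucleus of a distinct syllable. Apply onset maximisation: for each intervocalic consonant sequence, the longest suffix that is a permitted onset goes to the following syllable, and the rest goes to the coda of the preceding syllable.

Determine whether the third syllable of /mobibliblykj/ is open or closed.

Vowels present: o, i, i, y; each is a nucleus, giving 4 syllables.
V1 /o/ – V2 /i/: just /b/ — single C goes to the following onset.
V2 /i/ – V3 /i/: /bl/ — entire cluster is a permitted onset → onset /bl/, coda ∅.
V3 /i/ – V4 /y/: cluster /bl/ — /bl/ is itself a permitted onset, so the whole cluster goes right; preceding coda = ∅.
So the parse is mo.bi.bli.blykj.
Syllable 3 is /bli/; it ends in its nucleus with no coda, so it is open.

open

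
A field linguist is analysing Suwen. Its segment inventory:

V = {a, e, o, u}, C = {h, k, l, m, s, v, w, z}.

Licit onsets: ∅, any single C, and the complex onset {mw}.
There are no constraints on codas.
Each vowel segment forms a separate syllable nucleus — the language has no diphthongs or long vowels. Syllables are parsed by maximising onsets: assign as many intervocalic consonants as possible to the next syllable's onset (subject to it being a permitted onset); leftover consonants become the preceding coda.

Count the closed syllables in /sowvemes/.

Vowels present: o, e, e; each is a nucleus, giving 3 syllables.
Between /o/ (V1) and /e/ (V2): /wv/ — longest licit onset from the right is /v/, leaving /w/ as coda.
Between /e/ (V2) and /e/ (V3): just /m/ — single C goes to the following onset.
Result: sow.ve.mes.
Classifying each syllable: /sow/ (closed), /ve/ (open), /mes/ (closed).
Closed syllables: 2.

2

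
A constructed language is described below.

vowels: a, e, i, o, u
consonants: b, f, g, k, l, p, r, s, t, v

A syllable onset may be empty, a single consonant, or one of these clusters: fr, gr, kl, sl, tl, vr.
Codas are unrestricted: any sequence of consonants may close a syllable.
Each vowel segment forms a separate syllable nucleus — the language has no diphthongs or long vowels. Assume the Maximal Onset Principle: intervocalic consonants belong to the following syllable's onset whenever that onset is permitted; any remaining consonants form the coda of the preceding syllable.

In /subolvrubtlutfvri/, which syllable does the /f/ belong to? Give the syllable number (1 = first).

4

Vowels present: u, o, u, u, i; each is a nucleus, giving 5 syllables.
/u…o/ gap (V1→V2): /b/ → onset of the next syllable (single consonants are always licit onsets).
/o…u/ gap (V2→V3): /lvr/ splits as /l/ + /vr/ (/vr/ is the longest suffix that is a licit onset).
/u…u/ gap (V3→V4): /btl/ — longest licit onset from the right is /tl/, leaving /b/ as coda.
/u…i/ gap (V4→V5): cluster /tfvr/ — the longest permitted-onset suffix is /vr/; onset = /vr/, preceding coda = /tf/.
So the parse is su.bol.vrub.tlutf.vri.
The /f/ is in the coda of syllable 4 (/tlutf/).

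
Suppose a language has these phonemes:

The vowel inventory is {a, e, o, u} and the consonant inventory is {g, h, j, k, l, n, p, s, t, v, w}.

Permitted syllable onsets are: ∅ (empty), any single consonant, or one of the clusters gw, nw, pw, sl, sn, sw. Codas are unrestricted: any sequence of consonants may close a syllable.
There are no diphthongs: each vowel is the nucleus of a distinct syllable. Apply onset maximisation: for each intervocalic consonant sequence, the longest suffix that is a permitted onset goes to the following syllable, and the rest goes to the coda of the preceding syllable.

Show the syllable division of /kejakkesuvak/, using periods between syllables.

ke.jak.ke.su.vak

The vowels are e, a, e, u, a — 5 nuclei, so 5 syllables.
V1 /e/ – V2 /a/: /j/ is a single consonant, so it becomes the next onset.
V2 /a/ – V3 /e/: /kk/ splits as /k/ + /k/ (/k/ is the longest suffix that is a licit onset).
V3 /e/ – V4 /u/: just /s/ — single C goes to the following onset.
V4 /u/ – V5 /a/: just /v/ — single C goes to the following onset.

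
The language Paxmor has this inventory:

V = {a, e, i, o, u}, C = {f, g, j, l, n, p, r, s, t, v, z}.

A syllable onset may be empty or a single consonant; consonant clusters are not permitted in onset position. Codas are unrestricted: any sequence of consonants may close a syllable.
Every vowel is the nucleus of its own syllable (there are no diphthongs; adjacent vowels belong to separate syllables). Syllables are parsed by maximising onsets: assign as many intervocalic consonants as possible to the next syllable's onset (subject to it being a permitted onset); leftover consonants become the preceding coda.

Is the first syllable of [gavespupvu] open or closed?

The vowels are a, e, u, u — 4 nuclei, so 4 syllables.
Between /a/ (V1) and /e/ (V2): /v/ is a single consonant, so it becomes the next onset.
Between /e/ (V2) and /u/ (V3): /sp/ splits as /s/ + /p/ (/p/ is the longest suffix that is a licit onset).
Between /u/ (V3) and /u/ (V4): cluster /pv/ — the longest permitted-onset suffix is /v/; onset = /v/, preceding coda = /p/.
Putting it together: ga.ves.pup.vu.
Syllable 1 is /ga/; it ends in its nucleus with no coda, so it is open.

open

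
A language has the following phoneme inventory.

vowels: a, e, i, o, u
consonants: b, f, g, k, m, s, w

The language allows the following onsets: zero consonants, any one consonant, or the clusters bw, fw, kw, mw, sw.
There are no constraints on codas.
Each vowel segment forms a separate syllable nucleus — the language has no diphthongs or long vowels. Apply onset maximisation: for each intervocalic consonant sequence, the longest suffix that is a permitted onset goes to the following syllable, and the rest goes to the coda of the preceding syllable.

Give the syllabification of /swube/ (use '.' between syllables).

Nuclei (vowels): u, e → 2 syllables.
Between /u/ (V1) and /e/ (V2): /b/ is a single consonant, so it becomes the next onset.

swu.be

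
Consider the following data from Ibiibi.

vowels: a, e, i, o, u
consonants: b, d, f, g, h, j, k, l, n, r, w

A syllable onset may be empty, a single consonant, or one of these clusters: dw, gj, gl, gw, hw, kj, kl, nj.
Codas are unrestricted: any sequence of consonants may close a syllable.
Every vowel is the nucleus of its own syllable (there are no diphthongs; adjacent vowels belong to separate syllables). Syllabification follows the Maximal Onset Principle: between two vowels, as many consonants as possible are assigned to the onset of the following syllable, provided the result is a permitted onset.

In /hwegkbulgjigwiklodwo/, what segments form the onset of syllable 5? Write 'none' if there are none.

Nuclei (vowels): e, u, i, i, o, o → 6 syllables.
Between /e/ (V1) and /u/ (V2): /gkb/ splits as /gk/ + /b/ (/b/ is the longest suffix that is a licit onset).
Between /u/ (V2) and /i/ (V3): /lgj/ splits as /l/ + /gj/ (/gj/ is the longest suffix that is a licit onset).
Between /i/ (V3) and /i/ (V4): /gw/ is a licit onset in full, so it all attaches to the next syllable.
Between /i/ (V4) and /o/ (V5): /kl/ — entire cluster is a permitted onset → onset /kl/, coda ∅.
Between /o/ (V5) and /o/ (V6): /dw/ — entire cluster is a permitted onset → onset /dw/, coda ∅.
Syllabification: hwegk.bul.gji.gwi.klo.dwo.
Syllable 5 is /klo/: onset /kl/, nucleus /o/, coda ∅.

kl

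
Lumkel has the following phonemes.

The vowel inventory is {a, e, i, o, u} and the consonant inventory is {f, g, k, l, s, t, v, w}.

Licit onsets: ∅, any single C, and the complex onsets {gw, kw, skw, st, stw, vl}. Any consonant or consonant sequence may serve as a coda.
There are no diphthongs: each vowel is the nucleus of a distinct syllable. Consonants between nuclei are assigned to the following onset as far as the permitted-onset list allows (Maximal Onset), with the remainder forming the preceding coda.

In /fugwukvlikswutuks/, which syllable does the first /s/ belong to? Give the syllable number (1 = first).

The vowels are u, u, i, u, u — 5 nuclei, so 5 syllables.
Between /u/ (V1) and /u/ (V2): /gw/ — entire cluster is a permitted onset → onset /gw/, coda ∅.
Between /u/ (V2) and /i/ (V3): /kvl/ splits as /k/ + /vl/ (/vl/ is the longest suffix that is a licit onset).
Between /i/ (V3) and /u/ (V4): cluster /ksw/ — the longest permitted-onset suffix is /w/; onset = /w/, preceding coda = /ks/.
Between /u/ (V4) and /u/ (V5): /t/ → onset of the next syllable (single consonants are always licit onsets).
Result: fu.gwuk.vliks.wu.tuks.
The first /s/ is in the coda of syllable 3 (/vliks/).

3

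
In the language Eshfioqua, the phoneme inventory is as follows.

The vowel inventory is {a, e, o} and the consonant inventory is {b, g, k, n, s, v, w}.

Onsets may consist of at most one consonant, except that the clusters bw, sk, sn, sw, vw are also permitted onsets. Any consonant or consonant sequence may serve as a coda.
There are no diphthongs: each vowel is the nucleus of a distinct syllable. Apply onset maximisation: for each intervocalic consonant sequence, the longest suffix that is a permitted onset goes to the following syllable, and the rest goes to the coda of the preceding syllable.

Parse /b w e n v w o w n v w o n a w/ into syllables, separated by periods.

Nuclei (vowels): e, o, o, a → 4 syllables.
Between /e/ (V1) and /o/ (V2): /nvw/; trying suffixes from longest down, /vw/ is the first permitted one, so coda /n/ | onset /vw/.
Between /o/ (V2) and /o/ (V3): /wnvw/ — longest licit onset from the right is /vw/, leaving /wn/ as coda.
Between /o/ (V3) and /a/ (V4): just /n/ — single C goes to the following onset.

bwen.vwown.vwo.naw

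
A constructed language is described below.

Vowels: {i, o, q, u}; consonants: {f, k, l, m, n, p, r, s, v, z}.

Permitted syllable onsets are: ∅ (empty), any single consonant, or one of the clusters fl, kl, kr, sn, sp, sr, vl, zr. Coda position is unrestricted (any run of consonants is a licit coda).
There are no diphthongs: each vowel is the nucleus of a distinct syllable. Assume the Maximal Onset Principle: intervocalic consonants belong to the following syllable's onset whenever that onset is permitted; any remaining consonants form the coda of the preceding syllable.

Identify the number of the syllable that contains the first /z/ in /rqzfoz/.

1

The vowels are q, o — 2 nuclei, so 2 syllables.
V1 /q/ – V2 /o/: /zf/; trying suffixes from longest down, /f/ is the first permitted one, so coda /z/ | onset /f/.
Result: rqz.foz.
The first /z/ is in the coda of syllable 1 (/rqz/).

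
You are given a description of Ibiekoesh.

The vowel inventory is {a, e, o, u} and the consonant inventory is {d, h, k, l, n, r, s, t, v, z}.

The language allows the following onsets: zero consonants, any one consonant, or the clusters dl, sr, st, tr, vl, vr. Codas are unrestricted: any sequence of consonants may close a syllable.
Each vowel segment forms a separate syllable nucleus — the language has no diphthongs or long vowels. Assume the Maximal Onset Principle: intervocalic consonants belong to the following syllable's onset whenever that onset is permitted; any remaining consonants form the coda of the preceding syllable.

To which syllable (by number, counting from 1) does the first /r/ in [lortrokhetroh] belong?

Nuclei (vowels): o, o, e, o → 4 syllables.
σ1/σ2 boundary: /rtr/; trying suffixes from longest down, /tr/ is the first permitted one, so coda /r/ | onset /tr/.
σ2/σ3 boundary: cluster /kh/ — the longest permitted-onset suffix is /h/; onset = /h/, preceding coda = /k/.
σ3/σ4 boundary: /tr/ is a licit onset in full, so it all attaches to the next syllable.
Result: lor.trok.he.troh.
The first /r/ is in the coda of syllable 1 (/lor/).

1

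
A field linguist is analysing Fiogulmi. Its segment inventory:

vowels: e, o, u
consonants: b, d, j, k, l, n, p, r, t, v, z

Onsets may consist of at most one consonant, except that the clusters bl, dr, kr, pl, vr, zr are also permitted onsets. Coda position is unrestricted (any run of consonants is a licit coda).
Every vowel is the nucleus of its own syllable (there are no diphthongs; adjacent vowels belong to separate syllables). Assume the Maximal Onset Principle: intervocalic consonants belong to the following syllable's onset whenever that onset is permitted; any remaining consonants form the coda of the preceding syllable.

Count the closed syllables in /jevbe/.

Nuclei (vowels): e, e → 2 syllables.
V1 /e/ – V2 /e/: /vb/ splits as /v/ + /b/ (/b/ is the longest suffix that is a licit onset).
So the parse is jev.be.
Classifying each syllable: /jev/ (closed), /be/ (open).
Closed syllables: 1.

1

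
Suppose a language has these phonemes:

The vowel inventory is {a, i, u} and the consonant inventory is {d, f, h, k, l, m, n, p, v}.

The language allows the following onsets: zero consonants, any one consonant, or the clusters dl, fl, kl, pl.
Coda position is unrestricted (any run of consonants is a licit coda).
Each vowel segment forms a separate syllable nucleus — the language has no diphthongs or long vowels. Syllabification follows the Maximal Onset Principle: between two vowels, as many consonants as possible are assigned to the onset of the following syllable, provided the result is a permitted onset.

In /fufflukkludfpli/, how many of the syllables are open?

Nuclei (vowels): u, u, u, i → 4 syllables.
/u…u/ gap (V1→V2): /ffl/ splits as /f/ + /fl/ (/fl/ is the longest suffix that is a licit onset).
/u…u/ gap (V2→V3): /kkl/ — longest licit onset from the right is /kl/, leaving /k/ as coda.
/u…i/ gap (V3→V4): /dfpl/; trying suffixes from longest down, /pl/ is the first permitted one, so coda /df/ | onset /pl/.
Result: fuf.fluk.kludf.pli.
Classifying each syllable: /fuf/ (closed), /fluk/ (closed), /kludf/ (closed), /pli/ (open).
Open syllables: 1.

1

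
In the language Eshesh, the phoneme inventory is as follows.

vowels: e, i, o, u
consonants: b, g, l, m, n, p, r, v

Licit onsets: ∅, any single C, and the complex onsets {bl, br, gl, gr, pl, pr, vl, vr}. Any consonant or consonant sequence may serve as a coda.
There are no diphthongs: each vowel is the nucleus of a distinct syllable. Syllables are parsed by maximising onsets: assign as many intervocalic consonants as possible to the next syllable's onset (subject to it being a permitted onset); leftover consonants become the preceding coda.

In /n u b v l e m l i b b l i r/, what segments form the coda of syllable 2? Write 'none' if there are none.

m

Nuclei (vowels): u, e, i, i → 4 syllables.
Between /u/ (V1) and /e/ (V2): cluster /bvl/ — the longest permitted-onset suffix is /vl/; onset = /vl/, preceding coda = /b/.
Between /e/ (V2) and /i/ (V3): cluster /ml/ — the longest permitted-onset suffix is /l/; onset = /l/, preceding coda = /m/.
Between /i/ (V3) and /i/ (V4): cluster /bbl/ — the longest permitted-onset suffix is /bl/; onset = /bl/, preceding coda = /b/.
Result: nub.vlem.lib.blir.
Syllable 2 is /vlem/: onset /vl/, nucleus /e/, coda /m/.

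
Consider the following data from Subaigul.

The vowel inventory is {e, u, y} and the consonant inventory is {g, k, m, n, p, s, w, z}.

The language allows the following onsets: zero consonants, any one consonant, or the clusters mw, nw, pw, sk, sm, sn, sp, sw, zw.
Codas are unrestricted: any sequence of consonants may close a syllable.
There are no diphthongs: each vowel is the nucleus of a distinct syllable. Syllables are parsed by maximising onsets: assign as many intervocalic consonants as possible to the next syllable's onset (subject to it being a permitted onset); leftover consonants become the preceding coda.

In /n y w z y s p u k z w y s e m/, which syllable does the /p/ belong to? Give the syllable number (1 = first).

The vowels are y, y, u, y, e — 5 nuclei, so 5 syllables.
σ1/σ2 boundary: /wz/ splits as /w/ + /z/ (/z/ is the longest suffix that is a licit onset).
σ2/σ3 boundary: cluster /sp/ — /sp/ is itself a permitted onset, so the whole cluster goes right; preceding coda = ∅.
σ3/σ4 boundary: cluster /kzw/ — the longest permitted-onset suffix is /zw/; onset = /zw/, preceding coda = /k/.
σ4/σ5 boundary: /s/ → onset of the next syllable (single consonants are always licit onsets).
Result: nyw.zy.spuk.zwy.sem.
The /p/ is in the onset of syllable 3 (/spuk/).

3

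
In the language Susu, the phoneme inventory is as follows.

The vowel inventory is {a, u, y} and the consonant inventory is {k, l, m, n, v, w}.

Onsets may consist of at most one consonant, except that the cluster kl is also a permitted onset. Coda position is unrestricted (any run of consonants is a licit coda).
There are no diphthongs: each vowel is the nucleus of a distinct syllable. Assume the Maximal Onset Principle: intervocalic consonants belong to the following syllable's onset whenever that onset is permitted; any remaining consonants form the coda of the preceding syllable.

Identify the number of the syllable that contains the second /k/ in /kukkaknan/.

Vowels present: u, a, a; each is a nucleus, giving 3 syllables.
σ1/σ2 boundary: /kk/; trying suffixes from longest down, /k/ is the first permitted one, so coda /k/ | onset /k/.
σ2/σ3 boundary: /kn/ splits as /k/ + /n/ (/n/ is the longest suffix that is a licit onset).
Result: kuk.kak.nan.
The second /k/ is in the coda of syllable 1 (/kuk/).

1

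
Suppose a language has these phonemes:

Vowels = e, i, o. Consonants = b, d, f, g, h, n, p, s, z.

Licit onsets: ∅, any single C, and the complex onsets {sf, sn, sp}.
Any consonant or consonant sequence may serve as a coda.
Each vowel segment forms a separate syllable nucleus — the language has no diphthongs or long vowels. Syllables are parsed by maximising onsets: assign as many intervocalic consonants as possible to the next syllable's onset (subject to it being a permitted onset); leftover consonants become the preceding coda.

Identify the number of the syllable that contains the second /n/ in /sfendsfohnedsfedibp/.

3

Vowels present: e, o, e, e, i; each is a nucleus, giving 5 syllables.
/e…o/ gap (V1→V2): /ndsf/; trying suffixes from longest down, /sf/ is the first permitted one, so coda /nd/ | onset /sf/.
/o…e/ gap (V2→V3): /hn/ — longest licit onset from the right is /n/, leaving /h/ as coda.
/e…e/ gap (V3→V4): /dsf/ splits as /d/ + /sf/ (/sf/ is the longest suffix that is a licit onset).
/e…i/ gap (V4→V5): just /d/ — single C goes to the following onset.
Result: sfend.sfoh.ned.sfe.dibp.
The second /n/ is in the onset of syllable 3 (/ned/).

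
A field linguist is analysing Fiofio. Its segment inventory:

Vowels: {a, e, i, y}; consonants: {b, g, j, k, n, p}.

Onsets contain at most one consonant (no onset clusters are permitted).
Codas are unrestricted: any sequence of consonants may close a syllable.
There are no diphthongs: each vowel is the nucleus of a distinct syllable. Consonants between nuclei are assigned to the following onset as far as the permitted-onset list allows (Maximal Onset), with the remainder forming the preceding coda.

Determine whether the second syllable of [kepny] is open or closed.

open

Nuclei (vowels): e, y → 2 syllables.
σ1/σ2 boundary: cluster /pn/ — the longest permitted-onset suffix is /n/; onset = /n/, preceding coda = /p/.
So the parse is kep.ny.
Syllable 2 is /ny/; it ends in its nucleus with no coda, so it is open.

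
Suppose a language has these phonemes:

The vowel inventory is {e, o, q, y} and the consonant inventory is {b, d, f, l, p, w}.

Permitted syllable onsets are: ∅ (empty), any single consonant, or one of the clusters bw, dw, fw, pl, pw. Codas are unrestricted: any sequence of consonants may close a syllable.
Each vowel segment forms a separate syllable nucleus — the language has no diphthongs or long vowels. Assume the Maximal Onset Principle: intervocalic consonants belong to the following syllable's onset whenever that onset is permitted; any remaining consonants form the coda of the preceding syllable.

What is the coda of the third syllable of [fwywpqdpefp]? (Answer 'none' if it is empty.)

The vowels are y, q, e — 3 nuclei, so 3 syllables.
V1 /y/ – V2 /q/: /wp/ — longest licit onset from the right is /p/, leaving /w/ as coda.
V2 /q/ – V3 /e/: /dp/ splits as /d/ + /p/ (/p/ is the longest suffix that is a licit onset).
Putting it together: fwyw.pqd.pefp.
Syllable 3 is /pefp/: onset /p/, nucleus /e/, coda /fp/.

fp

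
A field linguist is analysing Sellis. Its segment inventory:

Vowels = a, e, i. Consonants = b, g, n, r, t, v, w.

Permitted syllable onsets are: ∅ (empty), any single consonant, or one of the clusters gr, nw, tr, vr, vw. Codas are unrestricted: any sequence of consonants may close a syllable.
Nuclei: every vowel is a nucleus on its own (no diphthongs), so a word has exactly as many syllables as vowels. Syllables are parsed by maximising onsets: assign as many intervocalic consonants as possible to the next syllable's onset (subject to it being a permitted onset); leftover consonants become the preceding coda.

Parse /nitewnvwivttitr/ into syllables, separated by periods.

ni.tewn.vwivt.titr

The vowels are i, e, i, i — 4 nuclei, so 4 syllables.
V1 /i/ – V2 /e/: just /t/ — single C goes to the following onset.
V2 /e/ – V3 /i/: cluster /wnvw/ — the longest permitted-onset suffix is /vw/; onset = /vw/, preceding coda = /wn/.
V3 /i/ – V4 /i/: /vtt/; trying suffixes from longest down, /t/ is the first permitted one, so coda /vt/ | onset /t/.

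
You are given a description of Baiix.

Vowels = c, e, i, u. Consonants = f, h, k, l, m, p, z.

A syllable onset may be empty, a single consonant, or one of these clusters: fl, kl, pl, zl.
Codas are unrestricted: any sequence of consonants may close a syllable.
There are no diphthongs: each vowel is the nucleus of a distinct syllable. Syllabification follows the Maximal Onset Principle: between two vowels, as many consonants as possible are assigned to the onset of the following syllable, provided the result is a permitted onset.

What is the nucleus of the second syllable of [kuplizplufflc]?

i

The vowels are u, i, u, c — 4 nuclei, so 4 syllables.
The second nucleus (vowel 2 from the left) is /i/.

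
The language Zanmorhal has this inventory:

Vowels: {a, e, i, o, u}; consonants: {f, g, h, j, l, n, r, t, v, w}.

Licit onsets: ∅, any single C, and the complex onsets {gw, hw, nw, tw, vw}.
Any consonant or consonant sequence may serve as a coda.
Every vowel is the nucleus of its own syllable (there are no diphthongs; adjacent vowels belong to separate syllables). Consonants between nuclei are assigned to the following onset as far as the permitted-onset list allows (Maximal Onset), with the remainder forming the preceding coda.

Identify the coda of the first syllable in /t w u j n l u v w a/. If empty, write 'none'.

jn

Vowels present: u, u, a; each is a nucleus, giving 3 syllables.
/u…u/ gap (V1→V2): /jnl/ — longest licit onset from the right is /l/, leaving /jn/ as coda.
/u…a/ gap (V2→V3): /vw/ — entire cluster is a permitted onset → onset /vw/, coda ∅.
So the parse is twujn.lu.vwa.
Syllable 1 is /twujn/: onset /tw/, nucleus /u/, coda /jn/.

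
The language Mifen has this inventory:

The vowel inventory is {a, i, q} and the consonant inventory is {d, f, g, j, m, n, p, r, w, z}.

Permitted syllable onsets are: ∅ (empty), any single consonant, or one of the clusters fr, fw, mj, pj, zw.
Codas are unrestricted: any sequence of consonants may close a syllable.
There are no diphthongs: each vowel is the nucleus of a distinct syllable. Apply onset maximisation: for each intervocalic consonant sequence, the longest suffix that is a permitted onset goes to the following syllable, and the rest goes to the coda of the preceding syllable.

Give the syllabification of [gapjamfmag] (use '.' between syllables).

ga.pjamf.mag

Nuclei (vowels): a, a, a → 3 syllables.
V1 /a/ – V2 /a/: /pj/ — entire cluster is a permitted onset → onset /pj/, coda ∅.
V2 /a/ – V3 /a/: /mfm/; trying suffixes from longest down, /m/ is the first permitted one, so coda /mf/ | onset /m/.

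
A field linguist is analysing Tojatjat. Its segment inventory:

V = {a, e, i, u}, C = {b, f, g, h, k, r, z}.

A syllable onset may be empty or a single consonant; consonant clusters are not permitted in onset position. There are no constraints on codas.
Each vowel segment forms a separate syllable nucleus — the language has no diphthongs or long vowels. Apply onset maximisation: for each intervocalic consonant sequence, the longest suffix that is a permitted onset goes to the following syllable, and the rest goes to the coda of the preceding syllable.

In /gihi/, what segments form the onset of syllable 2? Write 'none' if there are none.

Nuclei (vowels): i, i → 2 syllables.
Between /i/ (V1) and /i/ (V2): just /h/ — single C goes to the following onset.
So the parse is gi.hi.
Syllable 2 is /hi/: onset /h/, nucleus /i/, coda ∅.

h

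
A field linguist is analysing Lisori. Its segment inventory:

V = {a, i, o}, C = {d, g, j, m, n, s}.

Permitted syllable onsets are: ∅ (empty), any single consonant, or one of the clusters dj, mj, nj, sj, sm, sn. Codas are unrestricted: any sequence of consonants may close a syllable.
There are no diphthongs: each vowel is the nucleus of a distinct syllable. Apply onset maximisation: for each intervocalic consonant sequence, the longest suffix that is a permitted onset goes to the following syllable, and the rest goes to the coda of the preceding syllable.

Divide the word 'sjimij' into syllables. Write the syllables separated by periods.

Vowels present: i, i; each is a nucleus, giving 2 syllables.
σ1/σ2 boundary: /m/ → onset of the next syllable (single consonants are always licit onsets).

sji.mij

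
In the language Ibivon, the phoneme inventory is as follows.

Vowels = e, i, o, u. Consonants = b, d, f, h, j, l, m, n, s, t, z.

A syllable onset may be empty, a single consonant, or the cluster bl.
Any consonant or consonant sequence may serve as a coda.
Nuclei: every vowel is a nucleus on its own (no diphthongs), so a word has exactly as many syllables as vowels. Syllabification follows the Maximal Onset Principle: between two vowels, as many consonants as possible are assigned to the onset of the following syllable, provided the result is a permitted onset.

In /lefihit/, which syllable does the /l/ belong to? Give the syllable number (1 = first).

1

Vowels present: e, i, i; each is a nucleus, giving 3 syllables.
σ1/σ2 boundary: /f/ is a single consonant, so it becomes the next onset.
σ2/σ3 boundary: /h/ is a single consonant, so it becomes the next onset.
So the parse is le.fi.hit.
The /l/ is in the onset of syllable 1 (/le/).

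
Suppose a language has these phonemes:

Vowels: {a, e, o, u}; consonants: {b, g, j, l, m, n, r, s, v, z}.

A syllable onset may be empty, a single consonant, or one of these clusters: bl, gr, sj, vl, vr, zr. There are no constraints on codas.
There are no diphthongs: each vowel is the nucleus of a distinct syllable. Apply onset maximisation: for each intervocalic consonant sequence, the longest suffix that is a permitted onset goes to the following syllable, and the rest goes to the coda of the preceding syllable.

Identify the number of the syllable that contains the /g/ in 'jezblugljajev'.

2

Nuclei (vowels): e, u, a, e → 4 syllables.
V1 /e/ – V2 /u/: cluster /zbl/ — the longest permitted-onset suffix is /bl/; onset = /bl/, preceding coda = /z/.
V2 /u/ – V3 /a/: /glj/ splits as /gl/ + /j/ (/j/ is the longest suffix that is a licit onset).
V3 /a/ – V4 /e/: just /j/ — single C goes to the following onset.
Syllabification: jez.blugl.ja.jev.
The /g/ is in the coda of syllable 2 (/blugl/).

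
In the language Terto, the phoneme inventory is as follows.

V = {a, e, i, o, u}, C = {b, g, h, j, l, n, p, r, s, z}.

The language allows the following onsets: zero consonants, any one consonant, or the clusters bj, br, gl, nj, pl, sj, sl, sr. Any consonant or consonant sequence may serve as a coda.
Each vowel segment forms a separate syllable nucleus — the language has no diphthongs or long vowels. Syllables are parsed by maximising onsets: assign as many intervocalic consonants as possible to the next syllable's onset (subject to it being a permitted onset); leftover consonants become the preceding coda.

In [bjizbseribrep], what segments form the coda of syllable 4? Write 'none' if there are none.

Vowels present: i, e, i, e; each is a nucleus, giving 4 syllables.
Between /i/ (V1) and /e/ (V2): cluster /zbs/ — the longest permitted-onset suffix is /s/; onset = /s/, preceding coda = /zb/.
Between /e/ (V2) and /i/ (V3): /r/ is a single consonant, so it becomes the next onset.
Between /i/ (V3) and /e/ (V4): /br/ — entire cluster is a permitted onset → onset /br/, coda ∅.
Result: bjizb.se.ri.brep.
Syllable 4 is /brep/: onset /br/, nucleus /e/, coda /p/.

p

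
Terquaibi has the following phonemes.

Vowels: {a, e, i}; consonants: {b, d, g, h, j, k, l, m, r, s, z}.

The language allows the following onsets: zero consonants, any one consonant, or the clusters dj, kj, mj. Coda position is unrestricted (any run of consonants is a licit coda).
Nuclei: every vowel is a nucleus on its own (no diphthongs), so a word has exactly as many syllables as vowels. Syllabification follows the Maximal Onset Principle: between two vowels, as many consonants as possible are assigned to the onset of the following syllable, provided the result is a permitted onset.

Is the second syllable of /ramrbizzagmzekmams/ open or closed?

Vowels present: a, i, a, e, a; each is a nucleus, giving 5 syllables.
V1 /a/ – V2 /i/: cluster /mrb/ — the longest permitted-onset suffix is /b/; onset = /b/, preceding coda = /mr/.
V2 /i/ – V3 /a/: /zz/; trying suffixes from longest down, /z/ is the first permitted one, so coda /z/ | onset /z/.
V3 /a/ – V4 /e/: /gmz/ splits as /gm/ + /z/ (/z/ is the longest suffix that is a licit onset).
V4 /e/ – V5 /a/: /km/ splits as /k/ + /m/ (/m/ is the longest suffix that is a licit onset).
Result: ramr.biz.zagm.zek.mams.
Syllable 2 is /biz/ with coda /z/, so it is closed.

closed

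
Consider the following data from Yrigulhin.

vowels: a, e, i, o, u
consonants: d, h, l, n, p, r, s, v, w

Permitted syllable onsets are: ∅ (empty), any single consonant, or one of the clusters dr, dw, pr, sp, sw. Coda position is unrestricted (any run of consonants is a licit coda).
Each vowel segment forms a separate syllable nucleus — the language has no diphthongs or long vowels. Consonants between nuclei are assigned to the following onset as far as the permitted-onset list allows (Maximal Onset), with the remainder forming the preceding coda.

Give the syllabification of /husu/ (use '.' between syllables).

Vowels present: u, u; each is a nucleus, giving 2 syllables.
σ1/σ2 boundary: /s/ → onset of the next syllable (single consonants are always licit onsets).

hu.su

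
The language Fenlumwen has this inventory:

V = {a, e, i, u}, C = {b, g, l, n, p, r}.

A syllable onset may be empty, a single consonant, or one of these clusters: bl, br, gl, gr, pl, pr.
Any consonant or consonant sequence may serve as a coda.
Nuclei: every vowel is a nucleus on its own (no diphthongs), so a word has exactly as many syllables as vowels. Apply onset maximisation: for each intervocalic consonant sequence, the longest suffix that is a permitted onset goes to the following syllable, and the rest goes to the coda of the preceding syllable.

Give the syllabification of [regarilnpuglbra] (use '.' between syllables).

Nuclei (vowels): e, a, i, u, a → 5 syllables.
σ1/σ2 boundary: just /g/ — single C goes to the following onset.
σ2/σ3 boundary: /r/ → onset of the next syllable (single consonants are always licit onsets).
σ3/σ4 boundary: /lnp/ splits as /ln/ + /p/ (/p/ is the longest suffix that is a licit onset).
σ4/σ5 boundary: /glbr/ splits as /gl/ + /br/ (/br/ is the longest suffix that is a licit onset).

re.ga.riln.pugl.bra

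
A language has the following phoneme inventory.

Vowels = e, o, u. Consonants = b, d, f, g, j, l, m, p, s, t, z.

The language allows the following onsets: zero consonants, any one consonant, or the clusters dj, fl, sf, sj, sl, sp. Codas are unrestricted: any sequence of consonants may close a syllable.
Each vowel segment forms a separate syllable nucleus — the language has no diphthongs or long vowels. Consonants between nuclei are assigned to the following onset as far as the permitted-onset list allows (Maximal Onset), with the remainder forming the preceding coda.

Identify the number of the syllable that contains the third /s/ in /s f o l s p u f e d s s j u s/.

3

The vowels are o, u, e, u — 4 nuclei, so 4 syllables.
Between /o/ (V1) and /u/ (V2): /lsp/; trying suffixes from longest down, /sp/ is the first permitted one, so coda /l/ | onset /sp/.
Between /u/ (V2) and /e/ (V3): just /f/ — single C goes to the following onset.
Between /e/ (V3) and /u/ (V4): /dssj/; trying suffixes from longest down, /sj/ is the first permitted one, so coda /ds/ | onset /sj/.
Result: sfol.spu.feds.sjus.
The third /s/ is in the coda of syllable 3 (/feds/).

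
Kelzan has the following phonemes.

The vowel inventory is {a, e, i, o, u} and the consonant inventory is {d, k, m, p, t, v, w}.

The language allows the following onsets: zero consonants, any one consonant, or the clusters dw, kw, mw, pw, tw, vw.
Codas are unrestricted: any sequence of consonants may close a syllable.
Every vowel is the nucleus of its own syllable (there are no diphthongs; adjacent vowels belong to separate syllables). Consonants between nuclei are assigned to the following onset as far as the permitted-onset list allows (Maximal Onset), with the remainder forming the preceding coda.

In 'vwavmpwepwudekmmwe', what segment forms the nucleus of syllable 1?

Vowels present: a, e, u, e, e; each is a nucleus, giving 5 syllables.
The first nucleus (vowel 1 from the left) is /a/.

a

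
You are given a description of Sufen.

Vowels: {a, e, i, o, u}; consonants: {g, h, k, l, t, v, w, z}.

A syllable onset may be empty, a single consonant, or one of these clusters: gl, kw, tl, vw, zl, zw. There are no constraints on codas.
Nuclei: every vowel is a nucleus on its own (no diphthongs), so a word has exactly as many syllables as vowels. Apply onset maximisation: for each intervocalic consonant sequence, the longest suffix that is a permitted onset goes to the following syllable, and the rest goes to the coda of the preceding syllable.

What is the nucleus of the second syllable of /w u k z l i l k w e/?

The vowels are u, i, e — 3 nuclei, so 3 syllables.
The second nucleus (vowel 2 from the left) is /i/.

i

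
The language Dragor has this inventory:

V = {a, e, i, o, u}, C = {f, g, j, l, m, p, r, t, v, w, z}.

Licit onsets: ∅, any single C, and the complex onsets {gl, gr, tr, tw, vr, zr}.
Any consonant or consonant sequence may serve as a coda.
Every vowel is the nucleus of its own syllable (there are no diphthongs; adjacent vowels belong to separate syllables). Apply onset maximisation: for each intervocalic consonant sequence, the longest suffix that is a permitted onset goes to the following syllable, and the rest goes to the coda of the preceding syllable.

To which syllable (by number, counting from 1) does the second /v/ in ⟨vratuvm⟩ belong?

Vowels present: a, u; each is a nucleus, giving 2 syllables.
Between /a/ (V1) and /u/ (V2): /t/ is a single consonant, so it becomes the next onset.
Result: vra.tuvm.
The second /v/ is in the coda of syllable 2 (/tuvm/).

2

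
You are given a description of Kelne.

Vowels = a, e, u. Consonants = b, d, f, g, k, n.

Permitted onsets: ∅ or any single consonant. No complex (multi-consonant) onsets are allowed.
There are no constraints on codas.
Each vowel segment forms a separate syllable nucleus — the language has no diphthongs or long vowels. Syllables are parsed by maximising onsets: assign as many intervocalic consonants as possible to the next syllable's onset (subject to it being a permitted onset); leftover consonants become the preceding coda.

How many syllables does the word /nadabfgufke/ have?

The vowels are a, a, u, e — 4 nuclei, so 4 syllables.

4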